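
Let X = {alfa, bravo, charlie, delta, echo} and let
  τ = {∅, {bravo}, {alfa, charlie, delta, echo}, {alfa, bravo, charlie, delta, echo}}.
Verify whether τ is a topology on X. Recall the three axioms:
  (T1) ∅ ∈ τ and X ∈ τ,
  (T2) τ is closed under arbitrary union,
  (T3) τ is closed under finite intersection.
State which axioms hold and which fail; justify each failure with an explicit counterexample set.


τ IS a topology on X.

Axiom (T1): ∅ ∈ τ? Yes; X ∈ τ? Yes.
Axiom (T2/T3): check pairwise unions and intersections of members of τ.
All pairwise intersections and unions checked — each lies in τ. Therefore τ satisfies (T1), (T2), (T3): it IS a topology on X.


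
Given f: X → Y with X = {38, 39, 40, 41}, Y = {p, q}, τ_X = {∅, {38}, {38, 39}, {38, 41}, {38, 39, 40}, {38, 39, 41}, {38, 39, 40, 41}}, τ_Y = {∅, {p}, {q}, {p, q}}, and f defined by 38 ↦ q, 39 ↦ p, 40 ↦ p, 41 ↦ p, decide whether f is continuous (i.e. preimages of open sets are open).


f is NOT continuous.

Compute f^{-1}(U) for each U ∈ τ_Y:
  U = ∅: f^{-1}(U) = ∅ ∈ τ_X ✓.
  U = {p}: f^{-1}(U) = {39, 40, 41} ∉ τ_X ✗.
  U = {q}: f^{-1}(U) = {38} ∈ τ_X ✓.
  U = {p, q}: f^{-1}(U) = {38, 39, 40, 41} ∈ τ_X ✓.
Found U = {p} with f^{-1}(U) = {39, 40, 41} not in τ_X. Therefore f is NOT continuous.


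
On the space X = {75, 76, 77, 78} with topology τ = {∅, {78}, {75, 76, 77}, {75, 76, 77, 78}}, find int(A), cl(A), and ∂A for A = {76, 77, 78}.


int(A) = {78}, cl(A) = {75, 76, 77, 78}, ∂A = {75, 76, 77}.

Closed sets in (X, τ) are complements of opens:
  closed(X, τ) = {∅, {78}, {75, 76, 77}, {75, 76, 77, 78}}.
int(A) = ⋃ {U ∈ τ : U ⊆ A}. Opens contained in A: ∅, {78}.
Taking the union of these: int(A) = {78}.
cl(A) = ⋂ {C closed : A ⊆ C}. Closed sets containing A: {75, 76, 77, 78}.
Intersecting these: cl(A) = {75, 76, 77, 78}.
∂A = cl(A) ∖ int(A) = {75, 76, 77, 78} ∖ {78} = {75, 76, 77}.


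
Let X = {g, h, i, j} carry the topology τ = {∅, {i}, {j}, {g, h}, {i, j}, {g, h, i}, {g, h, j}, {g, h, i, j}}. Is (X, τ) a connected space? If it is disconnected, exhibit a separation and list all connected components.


(X, τ) is disconnected; components = [{i}, {j}, {g, h}].

Find clopen sets (U ∈ τ with X ∖ U ∈ τ):
  U = ∅, X ∖ U = {g, h, i, j} — both open, so U is clopen.
  U = {i}, X ∖ U = {g, h, j} — both open, so U is clopen.
  U = {j}, X ∖ U = {g, h, i} — both open, so U is clopen.
  U = {g, h}, X ∖ U = {i, j} — both open, so U is clopen.
  U = {i, j}, X ∖ U = {g, h} — both open, so U is clopen.
  U = {g, h, i}, X ∖ U = {j} — both open, so U is clopen.
  U = {g, h, j}, X ∖ U = {i} — both open, so U is clopen.
  U = {g, h, i, j}, X ∖ U = ∅ — both open, so U is clopen.
Nontrivial clopen(s) exist: e.g. {i, j}. So (X, τ) is disconnected.
Compute connected components by grouping points that agree on all clopens:
  component: {i}
  component: {j}
  component: {g, h}


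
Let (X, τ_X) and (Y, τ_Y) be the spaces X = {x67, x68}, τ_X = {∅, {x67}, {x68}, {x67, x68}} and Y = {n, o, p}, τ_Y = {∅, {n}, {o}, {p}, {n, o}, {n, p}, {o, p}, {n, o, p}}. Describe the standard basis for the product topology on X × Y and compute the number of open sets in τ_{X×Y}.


Basis B = {∅ × ∅, {x67} × {n}, {x67} × {o}, {x67} × {p}, {x68} × {n}, {x68} × {o}, {x68} × {p}, {x67} × {n, o}, {x67} × {n, p}, {x67, x68} × {n}, {x67} × {o, p}, {x67, x68} × {o}, {x67, x68} × {p}, {x68} × {n, o}, {x68} × {n, p}, {x68} × {o, p}, {x67} × {n, o, p}, {x68} × {n, o, p}, {x67, x68} × {n, o}, {x67, x68} × {n, p}, {x67, x68} × {o, p}, {x67, x68} × {n, o, p}}; |τ_{X×Y}| = 64.

Enumerate products U × V with U ∈ τ_X, V ∈ τ_Y (deduplicated):
  ∅ × ∅ = {} (∅)
  {x67} × {n} = {(x67,n)}
  {x67} × {o} = {(x67,o)}
  {x67} × {p} = {(x67,p)}
  {x68} × {n} = {(x68,n)}
  {x68} × {o} = {(x68,o)}
  {x68} × {p} = {(x68,p)}
  {x67} × {n, o} = {(x67,n), (x67,o)}
  {x67} × {n, p} = {(x67,n), (x67,p)}
  {x67, x68} × {n} = {(x67,n), (x68,n)}
  {x67} × {o, p} = {(x67,o), (x67,p)}
  {x67, x68} × {o} = {(x67,o), (x68,o)}
  {x67, x68} × {p} = {(x67,p), (x68,p)}
  {x68} × {n, o} = {(x68,n), (x68,o)}
  {x68} × {n, p} = {(x68,n), (x68,p)}
  {x68} × {o, p} = {(x68,o), (x68,p)}
  {x67} × {n, o, p} = {(x67,n), (x67,o), (x67,p)}
  {x68} × {n, o, p} = {(x68,n), (x68,o), (x68,p)}
  {x67, x68} × {n, o} = {(x67,n), (x67,o), (x68,n), (x68,o)}
  {x67, x68} × {n, p} = {(x67,n), (x67,p), (x68,n), (x68,p)}
  {x67, x68} × {o, p} = {(x67,o), (x67,p), (x68,o), (x68,p)}
  {x67, x68} × {n, o, p} = {(x67,n), (x67,o), (x67,p), (x68,n), (x68,o), (x68,p)}
These 22 distinct sets form the basis B.
Close under arbitrary unions to get τ_{X×Y}; counting gives |τ_{X×Y}| = 64.


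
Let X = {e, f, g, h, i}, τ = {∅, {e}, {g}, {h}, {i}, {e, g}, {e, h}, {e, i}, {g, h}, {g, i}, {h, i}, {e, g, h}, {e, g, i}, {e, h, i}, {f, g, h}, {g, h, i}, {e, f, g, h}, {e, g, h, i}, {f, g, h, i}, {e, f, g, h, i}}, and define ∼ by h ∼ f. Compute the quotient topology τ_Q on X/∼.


X/∼ = {[e], [f=h], [g], [i]}; |τ_Q| = 12.

Equivalence classes: [e], [f=h], [g], [i].
Quotient map π: X → X/∼ sends e ↦ [e], f ↦ [f=h], g ↦ [g], h ↦ [f=h], i ↦ [i].
For each subset V ⊆ X/∼, compute π^{-1}(V) ⊆ X and check whether π^{-1}(V) ∈ τ. V is open in τ_Q iff π^{-1}(V) ∈ τ.
  V = {}: π^{-1}(V) = ∅ ∈ τ ✓.
  V = {[e]}: π^{-1}(V) = {e} ∈ τ ✓.
  V = {[f=h]}: π^{-1}(V) = {f, h} ∉ τ ✗.
  V = {[e], [f=h]}: π^{-1}(V) = {e, f, h} ∉ τ ✗.
  V = {[g]}: π^{-1}(V) = {g} ∈ τ ✓.
  V = {[e], [g]}: π^{-1}(V) = {e, g} ∈ τ ✓.
  V = {[f=h], [g]}: π^{-1}(V) = {f, g, h} ∈ τ ✓.
  V = {[e], [f=h], [g]}: π^{-1}(V) = {e, f, g, h} ∈ τ ✓.
  V = {[i]}: π^{-1}(V) = {i} ∈ τ ✓.
  V = {[e], [i]}: π^{-1}(V) = {e, i} ∈ τ ✓.
  V = {[f=h], [i]}: π^{-1}(V) = {f, h, i} ∉ τ ✗.
  V = {[e], [f=h], [i]}: π^{-1}(V) = {e, f, h, i} ∉ τ ✗.
  V = {[g], [i]}: π^{-1}(V) = {g, i} ∈ τ ✓.
  V = {[e], [g], [i]}: π^{-1}(V) = {e, g, i} ∈ τ ✓.
  V = {[f=h], [g], [i]}: π^{-1}(V) = {f, g, h, i} ∈ τ ✓.
  V = {[e], [f=h], [g], [i]}: π^{-1}(V) = {e, f, g, h, i} ∈ τ ✓.
Open sets in the quotient: τ_Q = {{}, {[e]}, {[g]}, {[e], [g]}, {[f=h], [g]}, {[e], [f=h], [g]}, {[i]}, {[e], [i]}, {[g], [i]}, {[e], [g], [i]}, {[f=h], [g], [i]}, {[e], [f=h], [g], [i]}} (12 elements).


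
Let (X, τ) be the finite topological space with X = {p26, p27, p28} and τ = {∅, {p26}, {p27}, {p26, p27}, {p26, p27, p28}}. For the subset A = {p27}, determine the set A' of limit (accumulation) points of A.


A' = {p28}

For each x ∈ X, list the open sets U ∈ τ with x ∈ U, then check whether U ∩ (A ∖ {x}) ≠ ∅ for every such U.
  x = p26: open {p26} ∋ x has {p26} ∩ (A ∖ {p26}) = ∅, so x is NOT a limit point.
  x = p27: open {p27} ∋ x has {p27} ∩ (A ∖ {p27}) = ∅, so x is NOT a limit point.
  x = p28: opens ∋ x are {p26, p27, p28}; each meets A ∖ {p28}, so x IS a limit point.
Collecting: A' = {p28}.


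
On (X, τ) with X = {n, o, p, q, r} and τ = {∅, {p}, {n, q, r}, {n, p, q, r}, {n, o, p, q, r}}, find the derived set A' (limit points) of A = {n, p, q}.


A' = {n, o, q, r}

For each x ∈ X, list the open sets U ∈ τ with x ∈ U, then check whether U ∩ (A ∖ {x}) ≠ ∅ for every such U.
  x = n: opens ∋ x are {n, q, r}, {n, p, q, r}, {n, o, p, q, r}; each meets A ∖ {n}, so x IS a limit point.
  x = o: opens ∋ x are {n, o, p, q, r}; each meets A ∖ {o}, so x IS a limit point.
  x = p: open {p} ∋ x has {p} ∩ (A ∖ {p}) = ∅, so x is NOT a limit point.
  x = q: opens ∋ x are {n, q, r}, {n, p, q, r}, {n, o, p, q, r}; each meets A ∖ {q}, so x IS a limit point.
  x = r: opens ∋ x are {n, q, r}, {n, p, q, r}, {n, o, p, q, r}; each meets A ∖ {r}, so x IS a limit point.
Collecting: A' = {n, o, q, r}.


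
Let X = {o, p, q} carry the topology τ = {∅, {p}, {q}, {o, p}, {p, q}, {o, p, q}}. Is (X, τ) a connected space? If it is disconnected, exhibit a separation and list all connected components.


(X, τ) is disconnected; components = [{q}, {o, p}].

Find clopen sets (U ∈ τ with X ∖ U ∈ τ):
  U = ∅, X ∖ U = {o, p, q} — both open, so U is clopen.
  U = {q}, X ∖ U = {o, p} — both open, so U is clopen.
  U = {o, p}, X ∖ U = {q} — both open, so U is clopen.
  U = {o, p, q}, X ∖ U = ∅ — both open, so U is clopen.
Nontrivial clopen(s) exist: e.g. {q}. So (X, τ) is disconnected.
Compute connected components by grouping points that agree on all clopens:
  component: {q}
  component: {o, p}


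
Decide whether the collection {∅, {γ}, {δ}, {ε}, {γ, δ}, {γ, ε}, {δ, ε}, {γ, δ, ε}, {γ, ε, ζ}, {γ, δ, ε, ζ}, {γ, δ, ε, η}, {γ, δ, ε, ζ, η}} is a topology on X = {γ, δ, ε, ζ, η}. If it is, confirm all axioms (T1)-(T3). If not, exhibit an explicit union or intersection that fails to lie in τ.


τ IS a topology on X.

Axiom (T1): ∅ ∈ τ? Yes; X ∈ τ? Yes.
Axiom (T2/T3): check pairwise unions and intersections of members of τ.
All pairwise intersections and unions checked — each lies in τ. Therefore τ satisfies (T1), (T2), (T3): it IS a topology on X.


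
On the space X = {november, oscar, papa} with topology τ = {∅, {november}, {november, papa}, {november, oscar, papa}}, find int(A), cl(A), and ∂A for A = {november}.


int(A) = {november}, cl(A) = {november, oscar, papa}, ∂A = {oscar, papa}.

Closed sets in (X, τ) are complements of opens:
  closed(X, τ) = {∅, {oscar}, {oscar, papa}, {november, oscar, papa}}.
int(A) = ⋃ {U ∈ τ : U ⊆ A}. Opens contained in A: ∅, {november}.
Taking the union of these: int(A) = {november}.
cl(A) = ⋂ {C closed : A ⊆ C}. Closed sets containing A: {november, oscar, papa}.
Intersecting these: cl(A) = {november, oscar, papa}.
∂A = cl(A) ∖ int(A) = {november, oscar, papa} ∖ {november} = {oscar, papa}.


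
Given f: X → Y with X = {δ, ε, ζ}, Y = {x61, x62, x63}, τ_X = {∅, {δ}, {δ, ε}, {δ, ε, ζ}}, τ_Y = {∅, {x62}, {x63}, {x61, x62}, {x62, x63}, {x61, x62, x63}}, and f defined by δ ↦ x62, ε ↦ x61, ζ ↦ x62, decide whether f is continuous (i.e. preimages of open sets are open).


f is NOT continuous.

Compute f^{-1}(U) for each U ∈ τ_Y:
  U = ∅: f^{-1}(U) = ∅ ∈ τ_X ✓.
  U = {x62}: f^{-1}(U) = {δ, ζ} ∉ τ_X ✗.
  U = {x63}: f^{-1}(U) = ∅ ∈ τ_X ✓.
  U = {x61, x62}: f^{-1}(U) = {δ, ε, ζ} ∈ τ_X ✓.
  U = {x62, x63}: f^{-1}(U) = {δ, ζ} ∉ τ_X ✗.
  U = {x61, x62, x63}: f^{-1}(U) = {δ, ε, ζ} ∈ τ_X ✓.
Found U = {x62} with f^{-1}(U) = {δ, ζ} not in τ_X. Therefore f is NOT continuous.


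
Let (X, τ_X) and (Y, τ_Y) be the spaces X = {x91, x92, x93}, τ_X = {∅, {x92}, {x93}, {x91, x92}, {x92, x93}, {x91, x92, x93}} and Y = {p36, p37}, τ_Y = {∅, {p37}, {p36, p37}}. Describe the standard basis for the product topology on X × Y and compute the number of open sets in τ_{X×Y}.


Basis B = {∅ × ∅, {x92} × {p37}, {x93} × {p37}, {x91, x92} × {p37}, {x92} × {p36, p37}, {x92, x93} × {p37}, {x93} × {p36, p37}, {x91, x92, x93} × {p37}, {x91, x92} × {p36, p37}, {x92, x93} × {p36, p37}, {x91, x92, x93} × {p36, p37}}; |τ_{X×Y}| = 18.

Enumerate products U × V with U ∈ τ_X, V ∈ τ_Y (deduplicated):
  ∅ × ∅ = {} (∅)
  {x92} × {p37} = {(x92,p37)}
  {x93} × {p37} = {(x93,p37)}
  {x91, x92} × {p37} = {(x91,p37), (x92,p37)}
  {x92} × {p36, p37} = {(x92,p36), (x92,p37)}
  {x92, x93} × {p37} = {(x92,p37), (x93,p37)}
  {x93} × {p36, p37} = {(x93,p36), (x93,p37)}
  {x91, x92, x93} × {p37} = {(x91,p37), (x92,p37), (x93,p37)}
  {x91, x92} × {p36, p37} = {(x91,p36), (x91,p37), (x92,p36), (x92,p37)}
  {x92, x93} × {p36, p37} = {(x92,p36), (x92,p37), (x93,p36), (x93,p37)}
  {x91, x92, x93} × {p36, p37} = {(x91,p36), (x91,p37), (x92,p36), (x92,p37), (x93,p36), (x93,p37)}
These 11 distinct sets form the basis B.
Close under arbitrary unions to get τ_{X×Y}; counting gives |τ_{X×Y}| = 18.


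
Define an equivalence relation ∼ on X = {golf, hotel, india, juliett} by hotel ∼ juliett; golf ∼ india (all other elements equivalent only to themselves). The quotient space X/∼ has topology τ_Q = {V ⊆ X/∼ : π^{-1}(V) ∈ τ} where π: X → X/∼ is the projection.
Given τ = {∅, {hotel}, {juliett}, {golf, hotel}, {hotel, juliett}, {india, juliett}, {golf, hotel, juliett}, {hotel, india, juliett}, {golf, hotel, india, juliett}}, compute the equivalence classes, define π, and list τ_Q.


X/∼ = {[golf=india], [hotel=juliett]}; |τ_Q| = 3.

Equivalence classes: [golf=india], [hotel=juliett].
Quotient map π: X → X/∼ sends golf ↦ [golf=india], hotel ↦ [hotel=juliett], india ↦ [golf=india], juliett ↦ [hotel=juliett].
For each subset V ⊆ X/∼, compute π^{-1}(V) ⊆ X and check whether π^{-1}(V) ∈ τ. V is open in τ_Q iff π^{-1}(V) ∈ τ.
  V = {}: π^{-1}(V) = ∅ ∈ τ ✓.
  V = {[golf=india]}: π^{-1}(V) = {golf, india} ∉ τ ✗.
  V = {[hotel=juliett]}: π^{-1}(V) = {hotel, juliett} ∈ τ ✓.
  V = {[golf=india], [hotel=juliett]}: π^{-1}(V) = {golf, hotel, india, juliett} ∈ τ ✓.
Open sets in the quotient: τ_Q = {{}, {[hotel=juliett]}, {[golf=india], [hotel=juliett]}} (3 elements).


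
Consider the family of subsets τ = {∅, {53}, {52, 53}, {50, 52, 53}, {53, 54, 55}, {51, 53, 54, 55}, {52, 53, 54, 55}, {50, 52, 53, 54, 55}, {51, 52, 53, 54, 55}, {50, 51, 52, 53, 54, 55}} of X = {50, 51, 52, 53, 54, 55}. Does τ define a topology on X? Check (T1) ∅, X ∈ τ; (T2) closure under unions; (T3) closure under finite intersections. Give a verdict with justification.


τ IS a topology on X.

Axiom (T1): ∅ ∈ τ? Yes; X ∈ τ? Yes.
Axiom (T2/T3): check pairwise unions and intersections of members of τ.
All pairwise intersections and unions checked — each lies in τ. Therefore τ satisfies (T1), (T2), (T3): it IS a topology on X.


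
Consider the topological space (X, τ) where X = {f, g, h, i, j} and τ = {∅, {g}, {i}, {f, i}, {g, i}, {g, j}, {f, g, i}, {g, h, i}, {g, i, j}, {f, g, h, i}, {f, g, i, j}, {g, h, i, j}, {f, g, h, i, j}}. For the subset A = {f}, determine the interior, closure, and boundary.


int(A) = ∅, cl(A) = {f}, ∂A = {f}.

Closed sets in (X, τ) are complements of opens:
  closed(X, τ) = {∅, {f}, {h}, {j}, {f, h}, {f, j}, {h, j}, {f, h, i}, {f, h, j}, {g, h, j}, {f, g, h, j}, {f, h, i, j}, {f, g, h, i, j}}.
int(A) = ⋃ {U ∈ τ : U ⊆ A}. Opens contained in A: ∅.
Taking the union of these: int(A) = ∅.
cl(A) = ⋂ {C closed : A ⊆ C}. Closed sets containing A: {f}, {f, h}, {f, j}, {f, h, i}, {f, h, j}, {f, g, h, j}, {f, h, i, j}, {f, g, h, i, j}.
Intersecting these: cl(A) = {f}.
∂A = cl(A) ∖ int(A) = {f} ∖ ∅ = {f}.


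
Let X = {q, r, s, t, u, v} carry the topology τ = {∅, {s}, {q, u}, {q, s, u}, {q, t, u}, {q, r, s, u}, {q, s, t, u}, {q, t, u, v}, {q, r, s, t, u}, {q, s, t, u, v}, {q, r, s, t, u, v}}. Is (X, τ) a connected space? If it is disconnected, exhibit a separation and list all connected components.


(X, τ) is connected.

Find clopen sets (U ∈ τ with X ∖ U ∈ τ):
  U = ∅, X ∖ U = {q, r, s, t, u, v} — both open, so U is clopen.
  U = {q, r, s, t, u, v}, X ∖ U = ∅ — both open, so U is clopen.
Only trivial clopens (∅ and X) exist, so (X, τ) is connected.
Compute connected components by grouping points that agree on all clopens:
  component: {q, r, s, t, u, v}


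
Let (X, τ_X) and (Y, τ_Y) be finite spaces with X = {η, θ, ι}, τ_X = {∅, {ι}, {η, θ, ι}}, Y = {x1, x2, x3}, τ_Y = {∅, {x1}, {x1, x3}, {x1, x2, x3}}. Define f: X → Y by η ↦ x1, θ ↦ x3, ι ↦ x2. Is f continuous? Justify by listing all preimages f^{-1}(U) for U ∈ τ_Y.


f is NOT continuous.

Compute f^{-1}(U) for each U ∈ τ_Y:
  U = ∅: f^{-1}(U) = ∅ ∈ τ_X ✓.
  U = {x1}: f^{-1}(U) = {η} ∉ τ_X ✗.
  U = {x1, x3}: f^{-1}(U) = {η, θ} ∉ τ_X ✗.
  U = {x1, x2, x3}: f^{-1}(U) = {η, θ, ι} ∈ τ_X ✓.
Found U = {x1} with f^{-1}(U) = {η} not in τ_X. Therefore f is NOT continuous.


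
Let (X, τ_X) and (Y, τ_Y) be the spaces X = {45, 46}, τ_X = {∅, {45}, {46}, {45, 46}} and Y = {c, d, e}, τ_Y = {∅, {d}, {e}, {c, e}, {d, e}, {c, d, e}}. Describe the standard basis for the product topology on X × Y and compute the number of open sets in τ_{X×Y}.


Basis B = {∅ × ∅, {45} × {d}, {45} × {e}, {46} × {d}, {46} × {e}, {45} × {c, e}, {45} × {d, e}, {45, 46} × {d}, {45, 46} × {e}, {46} × {c, e}, {46} × {d, e}, {45} × {c, d, e}, {46} × {c, d, e}, {45, 46} × {c, e}, {45, 46} × {d, e}, {45, 46} × {c, d, e}}; |τ_{X×Y}| = 36.

Enumerate products U × V with U ∈ τ_X, V ∈ τ_Y (deduplicated):
  ∅ × ∅ = {} (∅)
  {45} × {d} = {(45,d)}
  {45} × {e} = {(45,e)}
  {46} × {d} = {(46,d)}
  {46} × {e} = {(46,e)}
  {45} × {c, e} = {(45,c), (45,e)}
  {45} × {d, e} = {(45,d), (45,e)}
  {45, 46} × {d} = {(45,d), (46,d)}
  {45, 46} × {e} = {(45,e), (46,e)}
  {46} × {c, e} = {(46,c), (46,e)}
  {46} × {d, e} = {(46,d), (46,e)}
  {45} × {c, d, e} = {(45,c), (45,d), (45,e)}
  {46} × {c, d, e} = {(46,c), (46,d), (46,e)}
  {45, 46} × {c, e} = {(45,c), (45,e), (46,c), (46,e)}
  {45, 46} × {d, e} = {(45,d), (45,e), (46,d), (46,e)}
  {45, 46} × {c, d, e} = {(45,c), (45,d), (45,e), (46,c), (46,d), (46,e)}
These 16 distinct sets form the basis B.
Close under arbitrary unions to get τ_{X×Y}; counting gives |τ_{X×Y}| = 36.


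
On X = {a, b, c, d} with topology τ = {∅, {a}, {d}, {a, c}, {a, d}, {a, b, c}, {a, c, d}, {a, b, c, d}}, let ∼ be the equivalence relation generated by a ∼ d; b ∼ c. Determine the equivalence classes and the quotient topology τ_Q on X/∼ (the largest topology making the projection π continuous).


X/∼ = {[a=d], [b=c]}; |τ_Q| = 3.

Equivalence classes: [a=d], [b=c].
Quotient map π: X → X/∼ sends a ↦ [a=d], b ↦ [b=c], c ↦ [b=c], d ↦ [a=d].
For each subset V ⊆ X/∼, compute π^{-1}(V) ⊆ X and check whether π^{-1}(V) ∈ τ. V is open in τ_Q iff π^{-1}(V) ∈ τ.
  V = {}: π^{-1}(V) = ∅ ∈ τ ✓.
  V = {[a=d]}: π^{-1}(V) = {a, d} ∈ τ ✓.
  V = {[b=c]}: π^{-1}(V) = {b, c} ∉ τ ✗.
  V = {[a=d], [b=c]}: π^{-1}(V) = {a, b, c, d} ∈ τ ✓.
Open sets in the quotient: τ_Q = {{}, {[a=d]}, {[a=d], [b=c]}} (3 elements).


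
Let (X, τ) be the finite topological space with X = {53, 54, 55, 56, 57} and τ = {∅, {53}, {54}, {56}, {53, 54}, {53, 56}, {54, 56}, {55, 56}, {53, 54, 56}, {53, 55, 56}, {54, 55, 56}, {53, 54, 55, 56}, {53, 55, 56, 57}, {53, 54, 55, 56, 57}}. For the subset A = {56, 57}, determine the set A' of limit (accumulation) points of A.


A' = {55, 57}

For each x ∈ X, list the open sets U ∈ τ with x ∈ U, then check whether U ∩ (A ∖ {x}) ≠ ∅ for every such U.
  x = 53: open {53} ∋ x has {53} ∩ (A ∖ {53}) = ∅, so x is NOT a limit point.
  x = 54: open {54} ∋ x has {54} ∩ (A ∖ {54}) = ∅, so x is NOT a limit point.
  x = 55: opens ∋ x are {55, 56}, {53, 55, 56}, {54, 55, 56}, {53, 54, 55, 56}, {53, 55, 56, 57}, {53, 54, 55, 56, 57}; each meets A ∖ {55}, so x IS a limit point.
  x = 56: open {56} ∋ x has {56} ∩ (A ∖ {56}) = ∅, so x is NOT a limit point.
  x = 57: opens ∋ x are {53, 55, 56, 57}, {53, 54, 55, 56, 57}; each meets A ∖ {57}, so x IS a limit point.
Collecting: A' = {55, 57}.


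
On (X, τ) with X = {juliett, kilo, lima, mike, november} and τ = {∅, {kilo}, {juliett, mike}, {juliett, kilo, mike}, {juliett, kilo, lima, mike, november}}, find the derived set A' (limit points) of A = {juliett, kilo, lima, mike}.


A' = {juliett, lima, mike, november}

For each x ∈ X, list the open sets U ∈ τ with x ∈ U, then check whether U ∩ (A ∖ {x}) ≠ ∅ for every such U.
  x = juliett: opens ∋ x are {juliett, mike}, {juliett, kilo, mike}, {juliett, kilo, lima, mike, november}; each meets A ∖ {juliett}, so x IS a limit point.
  x = kilo: open {kilo} ∋ x has {kilo} ∩ (A ∖ {kilo}) = ∅, so x is NOT a limit point.
  x = lima: opens ∋ x are {juliett, kilo, lima, mike, november}; each meets A ∖ {lima}, so x IS a limit point.
  x = mike: opens ∋ x are {juliett, mike}, {juliett, kilo, mike}, {juliett, kilo, lima, mike, november}; each meets A ∖ {mike}, so x IS a limit point.
  x = november: opens ∋ x are {juliett, kilo, lima, mike, november}; each meets A ∖ {november}, so x IS a limit point.
Collecting: A' = {juliett, lima, mike, november}.


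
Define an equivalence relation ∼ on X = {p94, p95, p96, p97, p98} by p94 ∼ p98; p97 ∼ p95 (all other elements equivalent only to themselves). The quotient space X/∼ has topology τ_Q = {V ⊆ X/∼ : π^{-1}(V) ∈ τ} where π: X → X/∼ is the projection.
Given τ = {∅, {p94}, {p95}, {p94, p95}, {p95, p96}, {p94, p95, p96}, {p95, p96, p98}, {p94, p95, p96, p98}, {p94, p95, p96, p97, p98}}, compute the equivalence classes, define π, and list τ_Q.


X/∼ = {[p94=p98], [p95=p97], [p96]}; |τ_Q| = 2.

Equivalence classes: [p94=p98], [p95=p97], [p96].
Quotient map π: X → X/∼ sends p94 ↦ [p94=p98], p95 ↦ [p95=p97], p96 ↦ [p96], p97 ↦ [p95=p97], p98 ↦ [p94=p98].
For each subset V ⊆ X/∼, compute π^{-1}(V) ⊆ X and check whether π^{-1}(V) ∈ τ. V is open in τ_Q iff π^{-1}(V) ∈ τ.
  V = {}: π^{-1}(V) = ∅ ∈ τ ✓.
  V = {[p94=p98]}: π^{-1}(V) = {p94, p98} ∉ τ ✗.
  V = {[p95=p97]}: π^{-1}(V) = {p95, p97} ∉ τ ✗.
  V = {[p94=p98], [p95=p97]}: π^{-1}(V) = {p94, p95, p97, p98} ∉ τ ✗.
  V = {[p96]}: π^{-1}(V) = {p96} ∉ τ ✗.
  V = {[p94=p98], [p96]}: π^{-1}(V) = {p94, p96, p98} ∉ τ ✗.
  V = {[p95=p97], [p96]}: π^{-1}(V) = {p95, p96, p97} ∉ τ ✗.
  V = {[p94=p98], [p95=p97], [p96]}: π^{-1}(V) = {p94, p95, p96, p97, p98} ∈ τ ✓.
Open sets in the quotient: τ_Q = {{}, {[p94=p98], [p95=p97], [p96]}} (2 elements).


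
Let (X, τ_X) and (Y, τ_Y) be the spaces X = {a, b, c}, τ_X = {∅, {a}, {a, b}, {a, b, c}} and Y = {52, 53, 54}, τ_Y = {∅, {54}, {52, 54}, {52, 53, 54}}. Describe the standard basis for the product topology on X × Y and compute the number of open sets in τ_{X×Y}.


Basis B = {∅ × ∅, {a} × {54}, {a} × {52, 54}, {a, b} × {54}, {a} × {52, 53, 54}, {a, b, c} × {54}, {a, b} × {52, 54}, {a, b} × {52, 53, 54}, {a, b, c} × {52, 54}, {a, b, c} × {52, 53, 54}}; |τ_{X×Y}| = 20.

Enumerate products U × V with U ∈ τ_X, V ∈ τ_Y (deduplicated):
  ∅ × ∅ = {} (∅)
  {a} × {54} = {(a,54)}
  {a} × {52, 54} = {(a,52), (a,54)}
  {a, b} × {54} = {(a,54), (b,54)}
  {a} × {52, 53, 54} = {(a,52), (a,53), (a,54)}
  {a, b, c} × {54} = {(a,54), (b,54), (c,54)}
  {a, b} × {52, 54} = {(a,52), (a,54), (b,52), (b,54)}
  {a, b} × {52, 53, 54} = {(a,52), (a,53), (a,54), (b,52), (b,53), (b,54)}
  {a, b, c} × {52, 54} = {(a,52), (a,54), (b,52), (b,54), (c,52), (c,54)}
  {a, b, c} × {52, 53, 54} = {(a,52), (a,53), (a,54), (b,52), (b,53), (b,54), (c,52), (c,53), (c,54)}
These 10 distinct sets form the basis B.
Close under arbitrary unions to get τ_{X×Y}; counting gives |τ_{X×Y}| = 20.


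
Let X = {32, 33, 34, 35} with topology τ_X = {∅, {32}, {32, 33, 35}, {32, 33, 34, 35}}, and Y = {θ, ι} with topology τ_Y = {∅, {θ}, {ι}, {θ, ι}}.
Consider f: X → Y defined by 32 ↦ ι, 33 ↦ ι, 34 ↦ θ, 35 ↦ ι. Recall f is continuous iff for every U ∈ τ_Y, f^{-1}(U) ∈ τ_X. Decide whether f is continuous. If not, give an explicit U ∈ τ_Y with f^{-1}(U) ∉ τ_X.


f is NOT continuous.

Compute f^{-1}(U) for each U ∈ τ_Y:
  U = ∅: f^{-1}(U) = ∅ ∈ τ_X ✓.
  U = {θ}: f^{-1}(U) = {34} ∉ τ_X ✗.
  U = {ι}: f^{-1}(U) = {32, 33, 35} ∈ τ_X ✓.
  U = {θ, ι}: f^{-1}(U) = {32, 33, 34, 35} ∈ τ_X ✓.
Found U = {θ} with f^{-1}(U) = {34} not in τ_X. Therefore f is NOT continuous.


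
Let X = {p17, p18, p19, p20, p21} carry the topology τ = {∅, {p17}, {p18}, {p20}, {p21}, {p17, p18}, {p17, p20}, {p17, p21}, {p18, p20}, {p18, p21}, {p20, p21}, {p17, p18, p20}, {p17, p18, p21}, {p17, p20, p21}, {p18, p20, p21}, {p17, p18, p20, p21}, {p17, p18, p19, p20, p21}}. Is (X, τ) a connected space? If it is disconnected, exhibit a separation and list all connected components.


(X, τ) is connected.

Find clopen sets (U ∈ τ with X ∖ U ∈ τ):
  U = ∅, X ∖ U = {p17, p18, p19, p20, p21} — both open, so U is clopen.
  U = {p17, p18, p19, p20, p21}, X ∖ U = ∅ — both open, so U is clopen.
Only trivial clopens (∅ and X) exist, so (X, τ) is connected.
Compute connected components by grouping points that agree on all clopens:
  component: {p17, p18, p19, p20, p21}


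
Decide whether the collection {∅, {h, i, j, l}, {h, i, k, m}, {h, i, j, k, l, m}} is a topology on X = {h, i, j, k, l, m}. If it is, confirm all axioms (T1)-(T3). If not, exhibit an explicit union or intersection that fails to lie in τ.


τ is NOT a topology on X.

Axiom (T1): ∅ ∈ τ? Yes; X ∈ τ? Yes.
Axiom (T2/T3): check pairwise unions and intersections of members of τ.
Counterexample for (T3): {h, i, j, l} ∩ {h, i, k, m} = {h, i} ∉ τ. Therefore τ is NOT a topology.


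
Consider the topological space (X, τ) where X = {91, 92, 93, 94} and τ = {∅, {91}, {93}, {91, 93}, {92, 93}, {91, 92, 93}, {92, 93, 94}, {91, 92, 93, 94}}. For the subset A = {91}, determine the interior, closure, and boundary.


int(A) = {91}, cl(A) = {91}, ∂A = ∅.

Closed sets in (X, τ) are complements of opens:
  closed(X, τ) = {∅, {91}, {94}, {91, 94}, {92, 94}, {91, 92, 94}, {92, 93, 94}, {91, 92, 93, 94}}.
int(A) = ⋃ {U ∈ τ : U ⊆ A}. Opens contained in A: ∅, {91}.
Taking the union of these: int(A) = {91}.
cl(A) = ⋂ {C closed : A ⊆ C}. Closed sets containing A: {91}, {91, 94}, {91, 92, 94}, {91, 92, 93, 94}.
Intersecting these: cl(A) = {91}.
∂A = cl(A) ∖ int(A) = {91} ∖ {91} = ∅.


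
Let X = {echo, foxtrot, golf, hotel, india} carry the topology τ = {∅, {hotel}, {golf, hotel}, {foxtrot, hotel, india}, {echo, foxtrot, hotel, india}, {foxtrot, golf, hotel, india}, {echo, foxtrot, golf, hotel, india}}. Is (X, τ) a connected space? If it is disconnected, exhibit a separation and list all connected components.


(X, τ) is connected.

Find clopen sets (U ∈ τ with X ∖ U ∈ τ):
  U = ∅, X ∖ U = {echo, foxtrot, golf, hotel, india} — both open, so U is clopen.
  U = {echo, foxtrot, golf, hotel, india}, X ∖ U = ∅ — both open, so U is clopen.
Only trivial clopens (∅ and X) exist, so (X, τ) is connected.
Compute connected components by grouping points that agree on all clopens:
  component: {echo, foxtrot, golf, hotel, india}


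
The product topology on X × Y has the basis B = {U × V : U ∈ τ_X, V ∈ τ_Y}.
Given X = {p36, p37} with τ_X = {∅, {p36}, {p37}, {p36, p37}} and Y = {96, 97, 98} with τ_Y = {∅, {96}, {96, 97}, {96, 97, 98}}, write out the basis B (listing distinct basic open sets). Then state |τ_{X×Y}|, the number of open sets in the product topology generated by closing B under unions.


Basis B = {∅ × ∅, {p36} × {96}, {p37} × {96}, {p36} × {96, 97}, {p36, p37} × {96}, {p37} × {96, 97}, {p36} × {96, 97, 98}, {p37} × {96, 97, 98}, {p36, p37} × {96, 97}, {p36, p37} × {96, 97, 98}}; |τ_{X×Y}| = 16.

Enumerate products U × V with U ∈ τ_X, V ∈ τ_Y (deduplicated):
  ∅ × ∅ = {} (∅)
  {p36} × {96} = {(p36,96)}
  {p37} × {96} = {(p37,96)}
  {p36} × {96, 97} = {(p36,96), (p36,97)}
  {p36, p37} × {96} = {(p36,96), (p37,96)}
  {p37} × {96, 97} = {(p37,96), (p37,97)}
  {p36} × {96, 97, 98} = {(p36,96), (p36,97), (p36,98)}
  {p37} × {96, 97, 98} = {(p37,96), (p37,97), (p37,98)}
  {p36, p37} × {96, 97} = {(p36,96), (p36,97), (p37,96), (p37,97)}
  {p36, p37} × {96, 97, 98} = {(p36,96), (p36,97), (p36,98), (p37,96), (p37,97), (p37,98)}
These 10 distinct sets form the basis B.
Close under arbitrary unions to get τ_{X×Y}; counting gives |τ_{X×Y}| = 16.


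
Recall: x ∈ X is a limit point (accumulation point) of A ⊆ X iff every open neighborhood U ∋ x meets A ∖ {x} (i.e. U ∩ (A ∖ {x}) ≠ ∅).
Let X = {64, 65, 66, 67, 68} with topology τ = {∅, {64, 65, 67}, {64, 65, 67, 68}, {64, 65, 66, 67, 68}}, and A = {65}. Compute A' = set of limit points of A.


A' = {64, 66, 67, 68}

For each x ∈ X, list the open sets U ∈ τ with x ∈ U, then check whether U ∩ (A ∖ {x}) ≠ ∅ for every such U.
  x = 64: opens ∋ x are {64, 65, 67}, {64, 65, 67, 68}, {64, 65, 66, 67, 68}; each meets A ∖ {64}, so x IS a limit point.
  x = 65: open {64, 65, 67} ∋ x has {64, 65, 67} ∩ (A ∖ {65}) = ∅, so x is NOT a limit point.
  x = 66: opens ∋ x are {64, 65, 66, 67, 68}; each meets A ∖ {66}, so x IS a limit point.
  x = 67: opens ∋ x are {64, 65, 67}, {64, 65, 67, 68}, {64, 65, 66, 67, 68}; each meets A ∖ {67}, so x IS a limit point.
  x = 68: opens ∋ x are {64, 65, 67, 68}, {64, 65, 66, 67, 68}; each meets A ∖ {68}, so x IS a limit point.
Collecting: A' = {64, 66, 67, 68}.


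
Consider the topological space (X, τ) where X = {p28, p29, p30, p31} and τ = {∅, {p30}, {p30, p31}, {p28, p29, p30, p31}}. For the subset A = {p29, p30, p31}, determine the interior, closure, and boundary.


int(A) = {p30, p31}, cl(A) = {p28, p29, p30, p31}, ∂A = {p28, p29}.

Closed sets in (X, τ) are complements of opens:
  closed(X, τ) = {∅, {p28, p29}, {p28, p29, p31}, {p28, p29, p30, p31}}.
int(A) = ⋃ {U ∈ τ : U ⊆ A}. Opens contained in A: ∅, {p30}, {p30, p31}.
Taking the union of these: int(A) = {p30, p31}.
cl(A) = ⋂ {C closed : A ⊆ C}. Closed sets containing A: {p28, p29, p30, p31}.
Intersecting these: cl(A) = {p28, p29, p30, p31}.
∂A = cl(A) ∖ int(A) = {p28, p29, p30, p31} ∖ {p30, p31} = {p28, p29}.


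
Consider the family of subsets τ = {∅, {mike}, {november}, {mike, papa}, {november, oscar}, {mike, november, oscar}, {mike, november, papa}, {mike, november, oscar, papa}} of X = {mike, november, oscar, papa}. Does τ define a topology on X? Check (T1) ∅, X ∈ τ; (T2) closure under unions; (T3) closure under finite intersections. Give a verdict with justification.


τ is NOT a topology on X.

Axiom (T1): ∅ ∈ τ? Yes; X ∈ τ? Yes.
Axiom (T2/T3): check pairwise unions and intersections of members of τ.
Counterexample for (T2): {mike} ∪ {november} = {mike, november} ∉ τ. Therefore τ is NOT a topology.


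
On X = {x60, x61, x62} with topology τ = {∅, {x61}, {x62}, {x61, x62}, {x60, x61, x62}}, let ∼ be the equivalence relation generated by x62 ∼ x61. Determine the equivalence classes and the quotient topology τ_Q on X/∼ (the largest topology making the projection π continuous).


X/∼ = {[x60], [x61=x62]}; |τ_Q| = 3.

Equivalence classes: [x60], [x61=x62].
Quotient map π: X → X/∼ sends x60 ↦ [x60], x61 ↦ [x61=x62], x62 ↦ [x61=x62].
For each subset V ⊆ X/∼, compute π^{-1}(V) ⊆ X and check whether π^{-1}(V) ∈ τ. V is open in τ_Q iff π^{-1}(V) ∈ τ.
  V = {}: π^{-1}(V) = ∅ ∈ τ ✓.
  V = {[x60]}: π^{-1}(V) = {x60} ∉ τ ✗.
  V = {[x61=x62]}: π^{-1}(V) = {x61, x62} ∈ τ ✓.
  V = {[x60], [x61=x62]}: π^{-1}(V) = {x60, x61, x62} ∈ τ ✓.
Open sets in the quotient: τ_Q = {{}, {[x61=x62]}, {[x60], [x61=x62]}} (3 elements).


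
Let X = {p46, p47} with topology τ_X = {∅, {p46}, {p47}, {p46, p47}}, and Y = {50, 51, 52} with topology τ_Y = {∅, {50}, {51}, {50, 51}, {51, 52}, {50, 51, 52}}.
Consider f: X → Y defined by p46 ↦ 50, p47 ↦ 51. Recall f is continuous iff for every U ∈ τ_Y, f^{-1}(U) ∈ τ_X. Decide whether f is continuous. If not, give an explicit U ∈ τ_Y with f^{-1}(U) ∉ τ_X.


f IS continuous.

Compute f^{-1}(U) for each U ∈ τ_Y:
  U = ∅: f^{-1}(U) = ∅ ∈ τ_X ✓.
  U = {50}: f^{-1}(U) = {p46} ∈ τ_X ✓.
  U = {51}: f^{-1}(U) = {p47} ∈ τ_X ✓.
  U = {50, 51}: f^{-1}(U) = {p46, p47} ∈ τ_X ✓.
  U = {51, 52}: f^{-1}(U) = {p47} ∈ τ_X ✓.
  U = {50, 51, 52}: f^{-1}(U) = {p46, p47} ∈ τ_X ✓.
Every preimage lies in τ_X, so f IS continuous.


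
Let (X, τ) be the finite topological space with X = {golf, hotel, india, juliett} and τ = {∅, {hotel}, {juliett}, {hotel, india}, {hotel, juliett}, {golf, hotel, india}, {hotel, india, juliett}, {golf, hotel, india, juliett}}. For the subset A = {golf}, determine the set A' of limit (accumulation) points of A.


A' = ∅

For each x ∈ X, list the open sets U ∈ τ with x ∈ U, then check whether U ∩ (A ∖ {x}) ≠ ∅ for every such U.
  x = golf: open {golf, hotel, india} ∋ x has {golf, hotel, india} ∩ (A ∖ {golf}) = ∅, so x is NOT a limit point.
  x = hotel: open {hotel} ∋ x has {hotel} ∩ (A ∖ {hotel}) = ∅, so x is NOT a limit point.
  x = india: open {hotel, india} ∋ x has {hotel, india} ∩ (A ∖ {india}) = ∅, so x is NOT a limit point.
  x = juliett: open {juliett} ∋ x has {juliett} ∩ (A ∖ {juliett}) = ∅, so x is NOT a limit point.
Collecting: A' = ∅.


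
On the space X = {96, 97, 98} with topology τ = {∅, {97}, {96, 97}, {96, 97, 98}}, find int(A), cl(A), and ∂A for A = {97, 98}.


int(A) = {97}, cl(A) = {96, 97, 98}, ∂A = {96, 98}.

Closed sets in (X, τ) are complements of opens:
  closed(X, τ) = {∅, {98}, {96, 98}, {96, 97, 98}}.
int(A) = ⋃ {U ∈ τ : U ⊆ A}. Opens contained in A: ∅, {97}.
Taking the union of these: int(A) = {97}.
cl(A) = ⋂ {C closed : A ⊆ C}. Closed sets containing A: {96, 97, 98}.
Intersecting these: cl(A) = {96, 97, 98}.
∂A = cl(A) ∖ int(A) = {96, 97, 98} ∖ {97} = {96, 98}.


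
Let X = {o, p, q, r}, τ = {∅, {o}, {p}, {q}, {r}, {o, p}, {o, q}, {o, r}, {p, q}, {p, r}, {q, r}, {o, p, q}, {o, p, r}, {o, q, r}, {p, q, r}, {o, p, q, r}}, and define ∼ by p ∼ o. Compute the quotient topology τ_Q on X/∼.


X/∼ = {[o=p], [q], [r]}; |τ_Q| = 8.

Equivalence classes: [o=p], [q], [r].
Quotient map π: X → X/∼ sends o ↦ [o=p], p ↦ [o=p], q ↦ [q], r ↦ [r].
For each subset V ⊆ X/∼, compute π^{-1}(V) ⊆ X and check whether π^{-1}(V) ∈ τ. V is open in τ_Q iff π^{-1}(V) ∈ τ.
  V = {}: π^{-1}(V) = ∅ ∈ τ ✓.
  V = {[o=p]}: π^{-1}(V) = {o, p} ∈ τ ✓.
  V = {[q]}: π^{-1}(V) = {q} ∈ τ ✓.
  V = {[o=p], [q]}: π^{-1}(V) = {o, p, q} ∈ τ ✓.
  V = {[r]}: π^{-1}(V) = {r} ∈ τ ✓.
  V = {[o=p], [r]}: π^{-1}(V) = {o, p, r} ∈ τ ✓.
  V = {[q], [r]}: π^{-1}(V) = {q, r} ∈ τ ✓.
  V = {[o=p], [q], [r]}: π^{-1}(V) = {o, p, q, r} ∈ τ ✓.
Open sets in the quotient: τ_Q = {{}, {[o=p]}, {[q]}, {[o=p], [q]}, {[r]}, {[o=p], [r]}, {[q], [r]}, {[o=p], [q], [r]}} (8 elements).


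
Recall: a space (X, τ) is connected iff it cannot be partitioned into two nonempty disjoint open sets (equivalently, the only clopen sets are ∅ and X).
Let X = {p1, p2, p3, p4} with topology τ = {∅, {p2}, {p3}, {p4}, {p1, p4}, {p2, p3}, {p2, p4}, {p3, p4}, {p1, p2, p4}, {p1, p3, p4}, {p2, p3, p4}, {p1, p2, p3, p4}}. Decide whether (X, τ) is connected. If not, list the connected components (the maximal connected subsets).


(X, τ) is disconnected; components = [{p2}, {p3}, {p1, p4}].

Find clopen sets (U ∈ τ with X ∖ U ∈ τ):
  U = ∅, X ∖ U = {p1, p2, p3, p4} — both open, so U is clopen.
  U = {p2}, X ∖ U = {p1, p3, p4} — both open, so U is clopen.
  U = {p3}, X ∖ U = {p1, p2, p4} — both open, so U is clopen.
  U = {p1, p4}, X ∖ U = {p2, p3} — both open, so U is clopen.
  U = {p2, p3}, X ∖ U = {p1, p4} — both open, so U is clopen.
  U = {p1, p2, p4}, X ∖ U = {p3} — both open, so U is clopen.
  U = {p1, p3, p4}, X ∖ U = {p2} — both open, so U is clopen.
  U = {p1, p2, p3, p4}, X ∖ U = ∅ — both open, so U is clopen.
Nontrivial clopen(s) exist: e.g. {p2}. So (X, τ) is disconnected.
Compute connected components by grouping points that agree on all clopens:
  component: {p2}
  component: {p3}
  component: {p1, p4}


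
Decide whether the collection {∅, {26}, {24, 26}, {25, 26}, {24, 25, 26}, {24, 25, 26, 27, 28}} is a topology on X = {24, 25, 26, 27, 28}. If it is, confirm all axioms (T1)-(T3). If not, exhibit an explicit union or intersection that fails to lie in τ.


τ IS a topology on X.

Axiom (T1): ∅ ∈ τ? Yes; X ∈ τ? Yes.
Axiom (T2/T3): check pairwise unions and intersections of members of τ.
All pairwise intersections and unions checked — each lies in τ. Therefore τ satisfies (T1), (T2), (T3): it IS a topology on X.


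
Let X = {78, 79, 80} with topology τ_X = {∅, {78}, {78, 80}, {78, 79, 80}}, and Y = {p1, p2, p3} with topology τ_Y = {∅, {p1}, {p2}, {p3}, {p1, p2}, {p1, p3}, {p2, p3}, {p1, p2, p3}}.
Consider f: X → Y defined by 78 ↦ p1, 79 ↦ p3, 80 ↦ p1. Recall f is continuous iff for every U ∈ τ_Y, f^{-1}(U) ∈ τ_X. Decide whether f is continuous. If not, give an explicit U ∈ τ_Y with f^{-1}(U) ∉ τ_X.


f is NOT continuous.

Compute f^{-1}(U) for each U ∈ τ_Y:
  U = ∅: f^{-1}(U) = ∅ ∈ τ_X ✓.
  U = {p1}: f^{-1}(U) = {78, 80} ∈ τ_X ✓.
  U = {p2}: f^{-1}(U) = ∅ ∈ τ_X ✓.
  U = {p3}: f^{-1}(U) = {79} ∉ τ_X ✗.
  U = {p1, p2}: f^{-1}(U) = {78, 80} ∈ τ_X ✓.
  U = {p1, p3}: f^{-1}(U) = {78, 79, 80} ∈ τ_X ✓.
  U = {p2, p3}: f^{-1}(U) = {79} ∉ τ_X ✗.
  U = {p1, p2, p3}: f^{-1}(U) = {78, 79, 80} ∈ τ_X ✓.
Found U = {p3} with f^{-1}(U) = {79} not in τ_X. Therefore f is NOT continuous.


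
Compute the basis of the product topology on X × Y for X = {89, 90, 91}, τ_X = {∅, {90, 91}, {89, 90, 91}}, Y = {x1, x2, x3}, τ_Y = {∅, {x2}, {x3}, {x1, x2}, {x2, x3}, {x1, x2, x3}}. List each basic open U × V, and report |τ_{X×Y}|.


Basis B = {∅ × ∅, {90, 91} × {x2}, {90, 91} × {x3}, {89, 90, 91} × {x2}, {89, 90, 91} × {x3}, {90, 91} × {x1, x2}, {90, 91} × {x2, x3}, {89, 90, 91} × {x1, x2}, {89, 90, 91} × {x2, x3}, {90, 91} × {x1, x2, x3}, {89, 90, 91} × {x1, x2, x3}}; |τ_{X×Y}| = 18.

Enumerate products U × V with U ∈ τ_X, V ∈ τ_Y (deduplicated):
  ∅ × ∅ = {} (∅)
  {90, 91} × {x2} = {(90,x2), (91,x2)}
  {90, 91} × {x3} = {(90,x3), (91,x3)}
  {89, 90, 91} × {x2} = {(89,x2), (90,x2), (91,x2)}
  {89, 90, 91} × {x3} = {(89,x3), (90,x3), (91,x3)}
  {90, 91} × {x1, x2} = {(90,x1), (90,x2), (91,x1), (91,x2)}
  {90, 91} × {x2, x3} = {(90,x2), (90,x3), (91,x2), (91,x3)}
  {89, 90, 91} × {x1, x2} = {(89,x1), (89,x2), (90,x1), (90,x2), (91,x1), (91,x2)}
  {89, 90, 91} × {x2, x3} = {(89,x2), (89,x3), (90,x2), (90,x3), (91,x2), (91,x3)}
  {90, 91} × {x1, x2, x3} = {(90,x1), (90,x2), (90,x3), (91,x1), (91,x2), (91,x3)}
  {89, 90, 91} × {x1, x2, x3} = {(89,x1), (89,x2), (89,x3), (90,x1), (90,x2), (90,x3), (91,x1), (91,x2), (91,x3)}
These 11 distinct sets form the basis B.
Close under arbitrary unions to get τ_{X×Y}; counting gives |τ_{X×Y}| = 18.


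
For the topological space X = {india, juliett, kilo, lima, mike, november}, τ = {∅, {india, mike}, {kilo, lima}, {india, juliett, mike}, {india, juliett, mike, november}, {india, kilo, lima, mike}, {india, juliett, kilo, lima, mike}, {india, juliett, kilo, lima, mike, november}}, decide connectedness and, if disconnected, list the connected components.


(X, τ) is disconnected; components = [{kilo, lima}, {india, juliett, mike, november}].

Find clopen sets (U ∈ τ with X ∖ U ∈ τ):
  U = ∅, X ∖ U = {india, juliett, kilo, lima, mike, november} — both open, so U is clopen.
  U = {kilo, lima}, X ∖ U = {india, juliett, mike, november} — both open, so U is clopen.
  U = {india, juliett, mike, november}, X ∖ U = {kilo, lima} — both open, so U is clopen.
  U = {india, juliett, kilo, lima, mike, november}, X ∖ U = ∅ — both open, so U is clopen.
Nontrivial clopen(s) exist: e.g. {kilo, lima}. So (X, τ) is disconnected.
Compute connected components by grouping points that agree on all clopens:
  component: {kilo, lima}
  component: {india, juliett, mike, november}


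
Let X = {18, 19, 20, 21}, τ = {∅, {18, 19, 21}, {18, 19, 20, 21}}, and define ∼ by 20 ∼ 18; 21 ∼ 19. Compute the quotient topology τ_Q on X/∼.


X/∼ = {[18=20], [19=21]}; |τ_Q| = 2.

Equivalence classes: [18=20], [19=21].
Quotient map π: X → X/∼ sends 18 ↦ [18=20], 19 ↦ [19=21], 20 ↦ [18=20], 21 ↦ [19=21].
For each subset V ⊆ X/∼, compute π^{-1}(V) ⊆ X and check whether π^{-1}(V) ∈ τ. V is open in τ_Q iff π^{-1}(V) ∈ τ.
  V = {}: π^{-1}(V) = ∅ ∈ τ ✓.
  V = {[18=20]}: π^{-1}(V) = {18, 20} ∉ τ ✗.
  V = {[19=21]}: π^{-1}(V) = {19, 21} ∉ τ ✗.
  V = {[18=20], [19=21]}: π^{-1}(V) = {18, 19, 20, 21} ∈ τ ✓.
Open sets in the quotient: τ_Q = {{}, {[18=20], [19=21]}} (2 elements).
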